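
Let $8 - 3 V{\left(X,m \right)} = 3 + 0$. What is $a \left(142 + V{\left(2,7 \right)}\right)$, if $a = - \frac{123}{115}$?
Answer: $- \frac{17671}{115} \approx -153.66$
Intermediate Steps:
$a = - \frac{123}{115}$ ($a = \left(-123\right) \frac{1}{115} = - \frac{123}{115} \approx -1.0696$)
$V{\left(X,m \right)} = \frac{5}{3}$ ($V{\left(X,m \right)} = \frac{8}{3} - \frac{3 + 0}{3} = \frac{8}{3} - 1 = \frac{5}{3}$)
$a \left(142 + V{\left(2,7 \right)}\right) = - \frac{123 \left(142 + \frac{5}{3}\right)}{115} = \left(- \frac{123}{115}\right) \frac{431}{3} = - \frac{17671}{115}$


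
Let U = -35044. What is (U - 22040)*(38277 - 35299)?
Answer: -169996152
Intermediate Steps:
(U - 22040)*(38277 - 35299) = (-35044 - 22040)*(38277 - 35299) = -57084*2978 = -169996152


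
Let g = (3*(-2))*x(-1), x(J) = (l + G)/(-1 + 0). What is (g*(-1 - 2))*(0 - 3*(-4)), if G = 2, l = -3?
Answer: 216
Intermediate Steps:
x(J) = 1 (x(J) = (-3 + 2)/(-1 + 0) = -1/(-1) = -1*(-1) = 1)
g = -6 (g = (3*(-2))*1 = -6*1 = -6)
(g*(-1 - 2))*(0 - 3*(-4)) = (-6*(-1 - 2))*(0 - 3*(-4)) = (-6*(-3))*(0 + 12) = 18*12 = 216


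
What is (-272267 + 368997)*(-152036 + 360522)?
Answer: 20166850780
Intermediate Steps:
(-272267 + 368997)*(-152036 + 360522) = 96730*208486 = 20166850780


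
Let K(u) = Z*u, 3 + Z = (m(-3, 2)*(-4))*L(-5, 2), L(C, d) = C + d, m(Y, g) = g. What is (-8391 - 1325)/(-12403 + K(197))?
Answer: 4858/4133 ≈ 1.1754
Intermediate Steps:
Z = 21 (Z = -3 + (2*(-4))*(-5 + 2) = -3 - 8*(-3) = -3 + 24 = 21)
K(u) = 21*u
(-8391 - 1325)/(-12403 + K(197)) = (-8391 - 1325)/(-12403 + 21*197) = -9716/(-12403 + 4137) = -9716/(-8266) = -9716*(-1/8266) = 4858/4133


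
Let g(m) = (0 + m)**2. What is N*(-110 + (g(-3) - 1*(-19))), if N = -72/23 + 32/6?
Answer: -12464/69 ≈ -180.64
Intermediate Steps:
N = 152/69 (N = -72*1/23 + 32*(1/6) = -72/23 + 16/3 = 152/69 ≈ 2.2029)
g(m) = m**2
N*(-110 + (g(-3) - 1*(-19))) = 152*(-110 + ((-3)**2 - 1*(-19)))/69 = 152*(-110 + (9 + 19))/69 = 152*(-110 + 28)/69 = (152/69)*(-82) = -12464/69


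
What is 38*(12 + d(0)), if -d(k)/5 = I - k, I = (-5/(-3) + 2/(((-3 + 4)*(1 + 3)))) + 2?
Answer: -1007/3 ≈ -335.67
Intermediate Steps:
I = 25/6 (I = (-5*(-1/3) + 2/((1*4))) + 2 = (5/3 + 2/4) + 2 = (5/3 + 2*(1/4)) + 2 = (5/3 + 1/2) + 2 = 13/6 + 2 = 25/6 ≈ 4.1667)
d(k) = -125/6 + 5*k (d(k) = -5*(25/6 - k) = -125/6 + 5*k)
38*(12 + d(0)) = 38*(12 + (-125/6 + 5*0)) = 38*(12 + (-125/6 + 0)) = 38*(12 - 125/6) = 38*(-53/6) = -1007/3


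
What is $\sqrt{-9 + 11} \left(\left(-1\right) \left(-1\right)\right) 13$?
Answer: $13 \sqrt{2} \approx 18.385$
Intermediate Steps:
$\sqrt{-9 + 11} \left(\left(-1\right) \left(-1\right)\right) 13 = \sqrt{2} \cdot 1 \cdot 13 = \sqrt{2} \cdot 13 = 13 \sqrt{2}$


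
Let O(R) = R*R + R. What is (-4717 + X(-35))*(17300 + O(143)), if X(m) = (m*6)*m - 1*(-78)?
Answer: 102725212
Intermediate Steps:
O(R) = R + R² (O(R) = R² + R = R + R²)
X(m) = 78 + 6*m² (X(m) = (6*m)*m + 78 = 6*m² + 78 = 78 + 6*m²)
(-4717 + X(-35))*(17300 + O(143)) = (-4717 + (78 + 6*(-35)²))*(17300 + 143*(1 + 143)) = (-4717 + (78 + 6*1225))*(17300 + 143*144) = (-4717 + (78 + 7350))*(17300 + 20592) = (-4717 + 7428)*37892 = 2711*37892 = 102725212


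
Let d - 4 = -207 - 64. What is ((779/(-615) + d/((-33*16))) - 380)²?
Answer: 1010445133681/6969600 ≈ 1.4498e+5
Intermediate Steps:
d = -267 (d = 4 + (-207 - 64) = 4 - 271 = -267)
((779/(-615) + d/((-33*16))) - 380)² = ((779/(-615) - 267/((-33*16))) - 380)² = ((779*(-1/615) - 267/(-528)) - 380)² = ((-19/15 - 267*(-1/528)) - 380)² = ((-19/15 + 89/176) - 380)² = (-2009/2640 - 380)² = (-1005209/2640)² = 1010445133681/6969600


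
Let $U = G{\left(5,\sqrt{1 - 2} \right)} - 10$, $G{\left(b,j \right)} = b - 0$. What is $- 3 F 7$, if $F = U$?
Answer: $105$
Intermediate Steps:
$G{\left(b,j \right)} = b$ ($G{\left(b,j \right)} = b + 0 = b$)
$U = -5$ ($U = 5 - 10 = -5$)
$F = -5$
$- 3 F 7 = \left(-3\right) \left(-5\right) 7 = 15 \cdot 7 = 105$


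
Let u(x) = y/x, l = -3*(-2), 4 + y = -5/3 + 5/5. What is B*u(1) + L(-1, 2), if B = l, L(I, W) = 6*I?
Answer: -34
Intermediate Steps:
y = -14/3 (y = -4 + (-5/3 + 5/5) = -4 + (-5*1/3 + 5*(1/5)) = -4 + (-5/3 + 1) = -4 - 2/3 = -14/3 ≈ -4.6667)
l = 6
u(x) = -14/(3*x)
B = 6
B*u(1) + L(-1, 2) = 6*(-14/3/1) + 6*(-1) = 6*(-14/3*1) - 6 = 6*(-14/3) - 6 = -28 - 6 = -34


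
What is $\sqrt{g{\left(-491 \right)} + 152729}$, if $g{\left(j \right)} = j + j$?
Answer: $\sqrt{151747} \approx 389.55$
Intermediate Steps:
$g{\left(j \right)} = 2 j$
$\sqrt{g{\left(-491 \right)} + 152729} = \sqrt{2 \left(-491\right) + 152729} = \sqrt{-982 + 152729} = \sqrt{151747}$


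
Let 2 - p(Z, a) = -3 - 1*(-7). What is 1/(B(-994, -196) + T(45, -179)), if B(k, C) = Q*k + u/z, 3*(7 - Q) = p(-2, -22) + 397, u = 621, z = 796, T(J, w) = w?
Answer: 2388/295492187 ≈ 8.0814e-6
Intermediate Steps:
p(Z, a) = -2 (p(Z, a) = 2 - (-3 - 1*(-7)) = 2 - (-3 + 7) = 2 - 1*4 = 2 - 4 = -2)
Q = -374/3 (Q = 7 - (-2 + 397)/3 = 7 - ⅓*395 = 7 - 395/3 = -374/3 ≈ -124.67)
B(k, C) = 621/796 - 374*k/3 (B(k, C) = -374*k/3 + 621/796 = 621/796 - 374*k/3)
1/(B(-994, -196) + T(45, -179)) = 1/((621/796 - 374/3*(-994)) - 179) = 1/((621/796 + 371756/3) - 179) = 1/(295919639/2388 - 179) = 1/(295492187/2388) = 2388/295492187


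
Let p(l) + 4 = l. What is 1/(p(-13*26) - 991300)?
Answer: -1/991642 ≈ -1.0084e-6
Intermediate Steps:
p(l) = -4 + l
1/(p(-13*26) - 991300) = 1/((-4 - 13*26) - 991300) = 1/((-4 - 338) - 991300) = 1/(-342 - 991300) = 1/(-991642) = -1/991642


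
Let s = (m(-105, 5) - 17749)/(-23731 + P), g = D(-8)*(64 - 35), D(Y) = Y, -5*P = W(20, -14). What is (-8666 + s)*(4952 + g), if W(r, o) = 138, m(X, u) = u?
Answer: -4858633092960/118793 ≈ -4.0900e+7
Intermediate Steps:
P = -138/5 (P = -⅕*138 = -138/5 ≈ -27.600)
g = -232 (g = -8*(64 - 35) = -8*29 = -232)
s = 88720/118793 (s = (5 - 17749)/(-23731 - 138/5) = -17744/(-118793/5) = -17744*(-5/118793) = 88720/118793 ≈ 0.74685)
(-8666 + s)*(4952 + g) = (-8666 + 88720/118793)*(4952 - 232) = -1029371418/118793*4720 = -4858633092960/118793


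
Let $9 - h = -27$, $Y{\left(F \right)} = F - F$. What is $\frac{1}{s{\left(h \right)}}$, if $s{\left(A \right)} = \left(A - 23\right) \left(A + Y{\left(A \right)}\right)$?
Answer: $\frac{1}{468} \approx 0.0021368$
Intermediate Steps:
$Y{\left(F \right)} = 0$
$h = 36$ ($h = 9 - -27 = 9 + 27 = 36$)
$s{\left(A \right)} = A \left(-23 + A\right)$ ($s{\left(A \right)} = \left(A - 23\right) \left(A + 0\right) = \left(-23 + A\right) A = A \left(-23 + A\right)$)
$\frac{1}{s{\left(h \right)}} = \frac{1}{36 \left(-23 + 36\right)} = \frac{1}{36 \cdot 13} = \frac{1}{468}$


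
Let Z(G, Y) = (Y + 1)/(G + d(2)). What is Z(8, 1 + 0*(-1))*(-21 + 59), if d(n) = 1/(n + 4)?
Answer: 456/49 ≈ 9.3061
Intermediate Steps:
d(n) = 1/(4 + n)
Z(G, Y) = (1 + Y)/(1/6 + G) (Z(G, Y) = (Y + 1)/(G + 1/(4 + 2)) = (1 + Y)/(G + 1/6) = (1 + Y)/(1/6 + G))
Z(8, 1 + 0*(-1))*(-21 + 59) = (6*(1 + (1 + 0*(-1)))/(1 + 6*8))*(-21 + 59) = (6*(1 + (1 + 0))/(1 + 48))*38 = (6*(1 + 1)/49)*38 = (6*(1/49)*2)*38 = (12/49)*38 = 456/49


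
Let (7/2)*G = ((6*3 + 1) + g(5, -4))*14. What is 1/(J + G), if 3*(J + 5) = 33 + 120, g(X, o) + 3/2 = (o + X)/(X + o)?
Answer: 1/120 ≈ 0.0083333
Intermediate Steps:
g(X, o) = -1/2 (g(X, o) = -3/2 + (o + X)/(X + o) = -3/2 + (X + o)/(X + o) = -3/2 + 1 = -1/2)
J = 46 (J = -5 + (33 + 120)/3 = -5 + (1/3)*153 = -5 + 51 = 46)
G = 74 (G = 2*(((6*3 + 1) - 1/2)*14)/7 = 2*(((18 + 1) - 1/2)*14)/7 = 2*((19 - 1/2)*14)/7 = 2*((37/2)*14)/7 = (2/7)*259 = 74)
1/(J + G) = 1/(46 + 74) = 1/120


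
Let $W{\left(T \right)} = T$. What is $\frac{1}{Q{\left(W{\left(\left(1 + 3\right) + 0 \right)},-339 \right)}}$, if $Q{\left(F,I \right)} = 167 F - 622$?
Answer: $\frac{1}{46} \approx 0.021739$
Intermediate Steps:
$Q{\left(F,I \right)} = -622 + 167 F$
$\frac{1}{Q{\left(W{\left(\left(1 + 3\right) + 0 \right)},-339 \right)}} = \frac{1}{-622 + 167 \left(\left(1 + 3\right) + 0\right)} = \frac{1}{-622 + 167 \left(4 + 0\right)} = \frac{1}{-622 + 167 \cdot 4} = \frac{1}{-622 + 668} = \frac{1}{46}$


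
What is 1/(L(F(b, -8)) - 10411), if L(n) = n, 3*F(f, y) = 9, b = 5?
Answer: -1/10408 ≈ -9.6080e-5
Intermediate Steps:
F(f, y) = 3 (F(f, y) = (1/3)*9 = 3)
1/(L(F(b, -8)) - 10411) = 1/(3 - 10411) = 1/(-10408) = -1/10408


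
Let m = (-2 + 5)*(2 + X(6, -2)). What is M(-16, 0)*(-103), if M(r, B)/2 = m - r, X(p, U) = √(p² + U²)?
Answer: -4532 - 1236*√10 ≈ -8440.6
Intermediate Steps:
X(p, U) = √(U² + p²)
m = 6 + 6*√10 (m = (-2 + 5)*(2 + √((-2)² + 6²)) = 3*(2 + √(4 + 36)) = 3*(2 + √40) = 3*(2 + 2*√10) = 6 + 6*√10 ≈ 24.974)
M(r, B) = 12 - 2*r + 12*√10 (M(r, B) = 2*((6 + 6*√10) - r) = 2*(6 - r + 6*√10) = 12 - 2*r + 12*√10)
M(-16, 0)*(-103) = (12 - 2*(-16) + 12*√10)*(-103) = (12 + 32 + 12*√10)*(-103) = (44 + 12*√10)*(-103) = -4532 - 1236*√10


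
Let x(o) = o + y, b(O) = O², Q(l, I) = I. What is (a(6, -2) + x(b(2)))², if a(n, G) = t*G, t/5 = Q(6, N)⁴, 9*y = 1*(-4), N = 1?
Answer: 3364/81 ≈ 41.531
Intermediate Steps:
y = -4/9 (y = (1*(-4))/9 = (⅑)*(-4) = -4/9 ≈ -0.44444)
t = 5 (t = 5*1⁴ = 5*1 = 5)
x(o) = -4/9 + o (x(o) = o - 4/9 = -4/9 + o)
a(n, G) = 5*G
(a(6, -2) + x(b(2)))² = (5*(-2) + (-4/9 + 2²))² = (-10 + (-4/9 + 4))² = (-10 + 32/9)² = (-58/9)² = 3364/81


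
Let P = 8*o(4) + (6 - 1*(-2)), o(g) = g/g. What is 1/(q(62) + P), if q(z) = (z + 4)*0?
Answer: 1/16 ≈ 0.062500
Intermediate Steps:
q(z) = 0 (q(z) = (4 + z)*0 = 0)
o(g) = 1
P = 16 (P = 8*1 + (6 - 1*(-2)) = 8 + (6 + 2) = 8 + 8 = 16)
1/(q(62) + P) = 1/(0 + 16) = 1/16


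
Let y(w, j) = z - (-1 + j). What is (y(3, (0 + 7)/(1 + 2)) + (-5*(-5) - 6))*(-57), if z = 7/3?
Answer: -1140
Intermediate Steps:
z = 7/3 (z = 7*(1/3) = 7/3 ≈ 2.3333)
y(w, j) = 10/3 - j (y(w, j) = 7/3 - (-1 + j) = 7/3 + (1 - j) = 10/3 - j)
(y(3, (0 + 7)/(1 + 2)) + (-5*(-5) - 6))*(-57) = ((10/3 - (0 + 7)/(1 + 2)) + (-5*(-5) - 6))*(-57) = ((10/3 - 7/3) + (25 - 6))*(-57) = ((10/3 - 7/3) + 19)*(-57) = (1 + 19)*(-57) = 20*(-57) = -1140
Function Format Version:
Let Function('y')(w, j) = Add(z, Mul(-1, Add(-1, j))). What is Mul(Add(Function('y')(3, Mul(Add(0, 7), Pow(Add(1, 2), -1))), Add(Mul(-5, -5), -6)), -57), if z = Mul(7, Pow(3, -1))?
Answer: -1140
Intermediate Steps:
z = Rational(7, 3) (z = Mul(7, Rational(1, 3)) = Rational(7, 3) ≈ 2.3333)
Function('y')(w, j) = Add(Rational(10, 3), Mul(-1, j)) (Function('y')(w, j) = Add(Rational(7, 3), Mul(-1, Add(-1, j))) = Add(Rational(7, 3), Add(1, Mul(-1, j))) = Add(Rational(10, 3), Mul(-1, j)))
Mul(Add(Function('y')(3, Mul(Add(0, 7), Pow(Add(1, 2), -1))), Add(Mul(-5, -5), -6)), -57) = Mul(Add(Add(Rational(10, 3), Mul(-1, Mul(Add(0, 7), Pow(Add(1, 2), -1)))), Add(Mul(-5, -5), -6)), -57) = Mul(Add(Add(Rational(10, 3), Mul(-1, Mul(7, Pow(3, -1)))), Add(25, -6)), -57) = Mul(Add(Add(Rational(10, 3), Mul(-1, Mul(7, Rational(1, 3)))), 19), -57) = Mul(Add(Add(Rational(10, 3), Mul(-1, Rational(7, 3))), 19), -57) = Mul(Add(Add(Rational(10, 3), Rational(-7, 3)), 19), -57) = Mul(Add(1, 19), -57) = Mul(20, -57) = -1140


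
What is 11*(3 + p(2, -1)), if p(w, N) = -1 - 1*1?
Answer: 11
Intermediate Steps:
p(w, N) = -2 (p(w, N) = -1 - 1 = -2)
11*(3 + p(2, -1)) = 11*(3 - 2) = 11*1 = 11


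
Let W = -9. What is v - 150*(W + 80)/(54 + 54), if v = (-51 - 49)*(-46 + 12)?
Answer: 59425/18 ≈ 3301.4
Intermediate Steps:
v = 3400 (v = -100*(-34) = 3400)
v - 150*(W + 80)/(54 + 54) = 3400 - 150*(-9 + 80)/(54 + 54) = 3400 - 10650/108 = 3400 - 150*71/108 = 3400 - 1775/18 = 59425/18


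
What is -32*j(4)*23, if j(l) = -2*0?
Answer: 0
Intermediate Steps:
j(l) = 0
-32*j(4)*23 = -32*0*23 = 0*23 = 0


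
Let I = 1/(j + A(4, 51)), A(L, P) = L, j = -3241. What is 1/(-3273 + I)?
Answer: -3237/10594702 ≈ -0.00030553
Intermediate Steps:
I = -1/3237 (I = 1/(-3241 + 4) = 1/(-3237) = -1/3237 ≈ -0.00030893)
1/(-3273 + I) = 1/(-3273 - 1/3237) = 1/(-10594702/3237) = -3237/10594702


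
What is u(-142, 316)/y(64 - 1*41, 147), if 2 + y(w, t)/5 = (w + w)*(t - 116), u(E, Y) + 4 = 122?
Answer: 59/3560 ≈ 0.016573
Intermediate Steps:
u(E, Y) = 118 (u(E, Y) = -4 + 122 = 118)
y(w, t) = -10 + 10*w*(-116 + t) (y(w, t) = -10 + 5*((w + w)*(t - 116)) = -10 + 5*((2*w)*(-116 + t)) = -10 + 5*(2*w*(-116 + t)) = -10 + 10*w*(-116 + t))
u(-142, 316)/y(64 - 1*41, 147) = 118/(-10 - 1160*(64 - 1*41) + 10*147*(64 - 1*41)) = 118/(-10 - 1160*(64 - 41) + 10*147*(64 - 41)) = 118/(-10 - 1160*23 + 10*147*23) = 118/(-10 - 26680 + 33810) = 118/7120 = 118*(1/7120) = 59/3560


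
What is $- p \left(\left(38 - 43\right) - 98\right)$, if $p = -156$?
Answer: $-16068$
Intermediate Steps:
$- p \left(\left(38 - 43\right) - 98\right) = - \left(-156\right) \left(\left(38 - 43\right) - 98\right) = - \left(-156\right) \left(-5 - 98\right) = - \left(-156\right) \left(-103\right) = \left(-1\right) 16068 = -16068$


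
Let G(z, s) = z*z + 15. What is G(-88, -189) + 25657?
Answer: 33416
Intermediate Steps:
G(z, s) = 15 + z² (G(z, s) = z² + 15 = 15 + z²)
G(-88, -189) + 25657 = (15 + (-88)²) + 25657 = (15 + 7744) + 25657 = 7759 + 25657 = 33416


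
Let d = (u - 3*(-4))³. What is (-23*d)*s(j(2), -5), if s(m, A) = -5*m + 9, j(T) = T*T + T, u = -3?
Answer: 352107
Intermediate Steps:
j(T) = T + T² (j(T) = T² + T = T + T²)
s(m, A) = 9 - 5*m
d = 729 (d = (-3 - 3*(-4))³ = (-3 + 12)³ = 9³ = 729)
(-23*d)*s(j(2), -5) = (-23*729)*(9 - 10*(1 + 2)) = -16767*(9 - 10*3) = -16767*(9 - 5*6) = -16767*(9 - 30) = -16767*(-21) = 352107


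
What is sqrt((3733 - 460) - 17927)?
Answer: I*sqrt(14654) ≈ 121.05*I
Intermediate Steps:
sqrt((3733 - 460) - 17927) = sqrt(3273 - 17927) = sqrt(-14654) = I*sqrt(14654)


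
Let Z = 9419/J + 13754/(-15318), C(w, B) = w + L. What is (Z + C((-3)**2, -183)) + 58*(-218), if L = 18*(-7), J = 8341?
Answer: -35443711265/2777553 ≈ -12761.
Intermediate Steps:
L = -126
C(w, B) = -126 + w (C(w, B) = w - 126 = -126 + w)
Z = 642568/2777553 (Z = 9419/8341 + 13754/(-15318) = 9419*(1/8341) + 13754*(-1/15318) = 9419/8341 - 299/333 = 642568/2777553 ≈ 0.23134)
(Z + C((-3)**2, -183)) + 58*(-218) = (642568/2777553 + (-126 + (-3)**2)) + 58*(-218) = (642568/2777553 + (-126 + 9)) - 12644 = (642568/2777553 - 117) - 12644 = -324331133/2777553 - 12644 = -35443711265/2777553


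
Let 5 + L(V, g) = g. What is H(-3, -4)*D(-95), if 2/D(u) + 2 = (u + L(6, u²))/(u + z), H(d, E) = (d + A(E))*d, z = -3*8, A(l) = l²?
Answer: 78/77 ≈ 1.0130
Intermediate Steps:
L(V, g) = -5 + g
z = -24
H(d, E) = d*(d + E²) (H(d, E) = (d + E²)*d = d*(d + E²))
D(u) = 2/(-2 + (-5 + u + u²)/(-24 + u)) (D(u) = 2/(-2 + (u + (-5 + u²))/(u - 24)) = 2/(-2 + (-5 + u + u²)/(-24 + u)))
H(-3, -4)*D(-95) = (-3*(-3 + (-4)²))*(2*(-24 - 95)/(43 + (-95)² - 1*(-95))) = (-3*(-3 + 16))*(2*(-119)/(43 + 9025 + 95)) = (-3*13)*(2*(-119)/9163) = -78*(-119)/9163 = -39*(-2/77) = 78/77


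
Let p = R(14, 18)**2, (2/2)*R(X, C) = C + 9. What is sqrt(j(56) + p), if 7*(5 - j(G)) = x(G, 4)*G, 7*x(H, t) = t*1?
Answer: sqrt(35742)/7 ≈ 27.008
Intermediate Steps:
R(X, C) = 9 + C (R(X, C) = C + 9 = 9 + C)
x(H, t) = t/7 (x(H, t) = (t*1)/7 = t/7)
j(G) = 5 - 4*G/49 (j(G) = 5 - (1/7)*4*G/7 = 5 - 4*G/49)
p = 729 (p = (9 + 18)**2 = 27**2 = 729)
sqrt(j(56) + p) = sqrt((5 - 4/49*56) + 729) = sqrt((5 - 32/7) + 729) = sqrt(3/7 + 729) = sqrt(5106/7) = sqrt(35742)/7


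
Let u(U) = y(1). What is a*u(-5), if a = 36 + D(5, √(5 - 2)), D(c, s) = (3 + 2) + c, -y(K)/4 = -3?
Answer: 552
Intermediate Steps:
y(K) = 12 (y(K) = -4*(-3) = 12)
u(U) = 12
D(c, s) = 5 + c
a = 46 (a = 36 + (5 + 5) = 36 + 10 = 46)
a*u(-5) = 46*12 = 552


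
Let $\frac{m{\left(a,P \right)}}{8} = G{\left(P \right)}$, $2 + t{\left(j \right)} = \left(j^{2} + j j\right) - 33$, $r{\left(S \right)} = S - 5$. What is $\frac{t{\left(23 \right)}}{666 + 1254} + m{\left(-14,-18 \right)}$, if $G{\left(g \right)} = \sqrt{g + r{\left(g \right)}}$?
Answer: $\frac{341}{640} + 8 i \sqrt{41} \approx 0.53281 + 51.225 i$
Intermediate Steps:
$r{\left(S \right)} = -5 + S$ ($r{\left(S \right)} = S - 5 = -5 + S$)
$t{\left(j \right)} = -35 + 2 j^{2}$ ($t{\left(j \right)} = -2 - \left(33 - j^{2} - j j\right) = -2 + \left(\left(j^{2} + j^{2}\right) - 33\right) = -2 + \left(2 j^{2} - 33\right) = -2 + \left(-33 + 2 j^{2}\right) = -35 + 2 j^{2}$)
$G{\left(g \right)} = \sqrt{-5 + 2 g}$ ($G{\left(g \right)} = \sqrt{g + \left(-5 + g\right)} = \sqrt{-5 + 2 g}$)
$m{\left(a,P \right)} = 8 \sqrt{-5 + 2 P}$
$\frac{t{\left(23 \right)}}{666 + 1254} + m{\left(-14,-18 \right)} = \frac{-35 + 2 \cdot 23^{2}}{666 + 1254} + 8 \sqrt{-5 + 2 \left(-18\right)} = \frac{-35 + 2 \cdot 529}{1920} + 8 \sqrt{-5 - 36} = \left(-35 + 1058\right) \frac{1}{1920} + 8 \sqrt{-41} = 1023 \cdot \frac{1}{1920} + 8 i \sqrt{41} = \frac{341}{640} + 8 i \sqrt{41}$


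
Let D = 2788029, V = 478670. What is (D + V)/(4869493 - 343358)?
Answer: 3266699/4526135 ≈ 0.72174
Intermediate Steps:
(D + V)/(4869493 - 343358) = (2788029 + 478670)/(4869493 - 343358) = 3266699/4526135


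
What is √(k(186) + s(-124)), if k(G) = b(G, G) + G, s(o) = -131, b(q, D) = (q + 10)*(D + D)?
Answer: √72967 ≈ 270.12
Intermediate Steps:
b(q, D) = 2*D*(10 + q) (b(q, D) = (10 + q)*(2*D) = 2*D*(10 + q))
k(G) = G + 2*G*(10 + G) (k(G) = 2*G*(10 + G) + G = G + 2*G*(10 + G))
√(k(186) + s(-124)) = √(186*(21 + 2*186) - 131) = √(186*(21 + 372) - 131) = √(186*393 - 131) = √(73098 - 131) = √72967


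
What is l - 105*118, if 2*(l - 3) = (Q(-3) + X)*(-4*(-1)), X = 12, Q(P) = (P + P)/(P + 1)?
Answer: -12357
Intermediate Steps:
Q(P) = 2*P/(1 + P) (Q(P) = (2*P)/(1 + P) = 2*P/(1 + P))
l = 33 (l = 3 + ((2*(-3)/(1 - 3) + 12)*(-4*(-1)))/2 = 3 + ((2*(-3)/(-2) + 12)*4)/2 = 3 + ((2*(-3)*(-1/2) + 12)*4)/2 = 3 + ((3 + 12)*4)/2 = 3 + (15*4)/2 = 3 + (1/2)*60 = 3 + 30 = 33)
l - 105*118 = 33 - 105*118 = 33 - 12390 = -12357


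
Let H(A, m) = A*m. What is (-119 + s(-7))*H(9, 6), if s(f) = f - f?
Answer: -6426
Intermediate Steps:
s(f) = 0
(-119 + s(-7))*H(9, 6) = (-119 + 0)*(9*6) = -119*54 = -6426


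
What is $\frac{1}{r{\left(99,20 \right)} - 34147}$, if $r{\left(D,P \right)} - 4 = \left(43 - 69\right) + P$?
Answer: $- \frac{1}{34149} \approx -2.9283 \cdot 10^{-5}$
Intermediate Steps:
$r{\left(D,P \right)} = -22 + P$ ($r{\left(D,P \right)} = 4 + \left(\left(43 - 69\right) + P\right) = 4 + \left(-26 + P\right) = -22 + P$)
$\frac{1}{r{\left(99,20 \right)} - 34147} = \frac{1}{\left(-22 + 20\right) - 34147} = \frac{1}{-2 - 34147} = \frac{1}{-34149} = - \frac{1}{34149}$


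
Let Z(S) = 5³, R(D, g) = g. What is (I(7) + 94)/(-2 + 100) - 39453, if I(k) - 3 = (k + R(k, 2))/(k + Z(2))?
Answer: -170117065/4312 ≈ -39452.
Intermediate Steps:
Z(S) = 125
I(k) = 3 + (2 + k)/(125 + k) (I(k) = 3 + (k + 2)/(k + 125) = 3 + (2 + k)/(125 + k))
(I(7) + 94)/(-2 + 100) - 39453 = ((377 + 4*7)/(125 + 7) + 94)/(-2 + 100) - 39453 = ((377 + 28)/132 + 94)/98 - 39453 = ((1/132)*405 + 94)*(1/98) - 39453 = (135/44 + 94)*(1/98) - 39453 = (4271/44)*(1/98) - 39453 = 4271/4312 - 39453 = -170117065/4312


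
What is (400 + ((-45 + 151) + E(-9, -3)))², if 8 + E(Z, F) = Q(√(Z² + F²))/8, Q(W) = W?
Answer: 7936173/32 + 747*√10/2 ≈ 2.4919e+5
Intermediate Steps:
E(Z, F) = -8 + √(F² + Z²)/8 (E(Z, F) = -8 + √(Z² + F²)/8 = -8 + √(F² + Z²)*(⅛) = -8 + √(F² + Z²)/8)
(400 + ((-45 + 151) + E(-9, -3)))² = (400 + ((-45 + 151) + (-8 + √((-3)² + (-9)²)/8)))² = (400 + (106 + (-8 + √(9 + 81)/8)))² = (400 + (106 + (-8 + √90/8)))² = (400 + (106 + (-8 + (3*√10)/8)))² = (400 + (106 + (-8 + 3*√10/8)))² = (400 + (98 + 3*√10/8))² = (498 + 3*√10/8)²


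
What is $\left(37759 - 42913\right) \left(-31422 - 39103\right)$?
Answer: $363485850$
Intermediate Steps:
$\left(37759 - 42913\right) \left(-31422 - 39103\right) = \left(-5154\right) \left(-70525\right) = 363485850$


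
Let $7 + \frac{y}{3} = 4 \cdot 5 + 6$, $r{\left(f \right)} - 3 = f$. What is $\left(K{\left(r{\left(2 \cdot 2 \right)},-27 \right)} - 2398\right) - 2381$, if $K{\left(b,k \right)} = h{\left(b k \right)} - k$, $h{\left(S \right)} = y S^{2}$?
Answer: $2031345$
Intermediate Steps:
$r{\left(f \right)} = 3 + f$
$y = 57$ ($y = -21 + 3 \left(4 \cdot 5 + 6\right) = -21 + 3 \left(20 + 6\right) = -21 + 3 \cdot 26 = -21 + 78 = 57$)
$h{\left(S \right)} = 57 S^{2}$
$K{\left(b,k \right)} = - k + 57 b^{2} k^{2}$ ($K{\left(b,k \right)} = 57 \left(b k\right)^{2} - k = 57 b^{2} k^{2} - k = - k + 57 b^{2} k^{2}$)
$\left(K{\left(r{\left(2 \cdot 2 \right)},-27 \right)} - 2398\right) - 2381 = \left(- 27 \left(-1 + 57 \left(-27\right) \left(3 + 2 \cdot 2\right)^{2}\right) - 2398\right) - 2381 = \left(- 27 \left(-1 + 57 \left(-27\right) \left(3 + 4\right)^{2}\right) - 2398\right) - 2381 = \left(- 27 \left(-1 + 57 \left(-27\right) 7^{2}\right) - 2398\right) - 2381 = \left(- 27 \left(-1 + 57 \left(-27\right) 49\right) - 2398\right) - 2381 = \left(- 27 \left(-1 - 75411\right) - 2398\right) - 2381 = \left(\left(-27\right) \left(-75412\right) - 2398\right) - 2381 = \left(2036124 - 2398\right) - 2381 = 2033726 - 2381 = 2031345$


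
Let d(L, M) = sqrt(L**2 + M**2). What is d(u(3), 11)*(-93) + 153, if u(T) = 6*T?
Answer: 153 - 93*sqrt(445) ≈ -1808.8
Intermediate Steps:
d(u(3), 11)*(-93) + 153 = sqrt((6*3)**2 + 11**2)*(-93) + 153 = sqrt(18**2 + 121)*(-93) + 153 = sqrt(324 + 121)*(-93) + 153 = sqrt(445)*(-93) + 153 = -93*sqrt(445) + 153 = 153 - 93*sqrt(445)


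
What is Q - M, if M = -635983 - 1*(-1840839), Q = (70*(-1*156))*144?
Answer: -2777336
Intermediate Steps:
Q = -1572480 (Q = (70*(-156))*144 = -10920*144 = -1572480)
M = 1204856 (M = -635983 + 1840839 = 1204856)
Q - M = -1572480 - 1*1204856 = -1572480 - 1204856 = -2777336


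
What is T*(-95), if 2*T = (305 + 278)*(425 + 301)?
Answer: -20104755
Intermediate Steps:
T = 211629 (T = ((305 + 278)*(425 + 301))/2 = (583*726)/2 = (½)*423258 = 211629)
T*(-95) = 211629*(-95) = -20104755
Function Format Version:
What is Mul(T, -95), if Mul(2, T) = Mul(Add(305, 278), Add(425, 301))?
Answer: -20104755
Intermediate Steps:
T = 211629 (T = Mul(Rational(1, 2), Mul(Add(305, 278), Add(425, 301))) = Mul(Rational(1, 2), Mul(583, 726)) = Mul(Rational(1, 2), 423258) = 211629)
Mul(T, -95) = Mul(211629, -95) = -20104755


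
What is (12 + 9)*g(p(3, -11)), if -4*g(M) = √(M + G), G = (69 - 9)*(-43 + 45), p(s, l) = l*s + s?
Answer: -63*√10/4 ≈ -49.806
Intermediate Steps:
p(s, l) = s + l*s
G = 120 (G = 60*2 = 120)
g(M) = -√(120 + M)/4 (g(M) = -√(M + 120)/4 = -√(120 + M)/4)
(12 + 9)*g(p(3, -11)) = (12 + 9)*(-√(120 + 3*(1 - 11))/4) = 21*(-√(120 + 3*(-10))/4) = 21*(-√(120 - 30)/4) = 21*(-3*√10/4) = -63*√10/4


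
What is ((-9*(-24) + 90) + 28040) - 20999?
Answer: 7347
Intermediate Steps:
((-9*(-24) + 90) + 28040) - 20999 = ((216 + 90) + 28040) - 20999 = (306 + 28040) - 20999 = 28346 - 20999 = 7347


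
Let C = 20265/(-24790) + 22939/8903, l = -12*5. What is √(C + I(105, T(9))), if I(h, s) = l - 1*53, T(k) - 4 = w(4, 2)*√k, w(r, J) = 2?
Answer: I*√257723704831926/1522106 ≈ 10.547*I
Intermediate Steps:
l = -60
T(k) = 4 + 2*√k
I(h, s) = -113 (I(h, s) = -60 - 1*53 = -60 - 53 = -113)
C = 2677507/1522106 (C = 20265*(-1/24790) + 22939*(1/8903) = -4053/4958 + 791/307 = 2677507/1522106 ≈ 1.7591)
√(C + I(105, T(9))) = √(2677507/1522106 - 113) = √(-169320471/1522106) = I*√257723704831926/1522106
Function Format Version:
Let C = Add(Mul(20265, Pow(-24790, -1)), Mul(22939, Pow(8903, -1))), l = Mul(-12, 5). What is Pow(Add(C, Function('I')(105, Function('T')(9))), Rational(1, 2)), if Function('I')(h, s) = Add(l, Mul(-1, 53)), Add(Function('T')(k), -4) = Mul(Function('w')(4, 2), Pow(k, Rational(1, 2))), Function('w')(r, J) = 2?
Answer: Mul(Rational(1, 1522106), I, Pow(257723704831926, Rational(1, 2))) ≈ Mul(10.547, I)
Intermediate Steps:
l = -60
Function('T')(k) = Add(4, Mul(2, Pow(k, Rational(1, 2))))
Function('I')(h, s) = -113 (Function('I')(h, s) = Add(-60, Mul(-1, 53)) = Add(-60, -53) = -113)
C = Rational(2677507, 1522106) (C = Add(Mul(20265, Rational(-1, 24790)), Mul(22939, Rational(1, 8903))) = Add(Rational(-4053, 4958), Rational(791, 307)) = Rational(2677507, 1522106) ≈ 1.7591)
Pow(Add(C, Function('I')(105, Function('T')(9))), Rational(1, 2)) = Pow(Add(Rational(2677507, 1522106), -113), Rational(1, 2)) = Pow(Rational(-169320471, 1522106), Rational(1, 2)) = Mul(Rational(1, 1522106), I, Pow(257723704831926, Rational(1, 2)))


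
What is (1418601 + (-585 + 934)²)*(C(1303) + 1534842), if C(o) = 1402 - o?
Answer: 2364426186282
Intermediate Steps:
(1418601 + (-585 + 934)²)*(C(1303) + 1534842) = (1418601 + (-585 + 934)²)*((1402 - 1*1303) + 1534842) = (1418601 + 349²)*((1402 - 1303) + 1534842) = (1418601 + 121801)*(99 + 1534842) = 1540402*1534941 = 2364426186282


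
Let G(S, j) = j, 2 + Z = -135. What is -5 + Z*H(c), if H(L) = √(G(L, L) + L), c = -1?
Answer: -5 - 137*I*√2 ≈ -5.0 - 193.75*I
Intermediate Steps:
Z = -137 (Z = -2 - 135 = -137)
H(L) = √2*√L (H(L) = √(L + L) = √(2*L) = √2*√L)
-5 + Z*H(c) = -5 - 137*√2*√(-1) = -5 - 137*√2*I = -5 - 137*I*√2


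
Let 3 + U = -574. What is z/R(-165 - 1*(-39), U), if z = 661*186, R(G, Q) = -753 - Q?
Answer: -61473/88 ≈ -698.56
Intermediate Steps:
U = -577 (U = -3 - 574 = -577)
z = 122946
z/R(-165 - 1*(-39), U) = 122946/(-753 - 1*(-577)) = 122946/(-753 + 577) = 122946/(-176) = 122946*(-1/176) = -61473/88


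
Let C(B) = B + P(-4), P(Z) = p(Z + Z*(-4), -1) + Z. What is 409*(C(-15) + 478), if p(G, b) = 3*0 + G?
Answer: 192639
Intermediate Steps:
p(G, b) = G (p(G, b) = 0 + G = G)
P(Z) = -2*Z (P(Z) = (Z + Z*(-4)) + Z = (Z - 4*Z) + Z = -3*Z + Z = -2*Z)
C(B) = 8 + B (C(B) = B - 2*(-4) = B + 8 = 8 + B)
409*(C(-15) + 478) = 409*((8 - 15) + 478) = 409*(-7 + 478) = 409*471 = 192639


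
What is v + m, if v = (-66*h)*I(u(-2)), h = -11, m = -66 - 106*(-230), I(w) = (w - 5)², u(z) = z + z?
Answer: 83120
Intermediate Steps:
u(z) = 2*z
I(w) = (-5 + w)²
m = 24314 (m = -66 + 24380 = 24314)
v = 58806 (v = (-66*(-11))*(-5 + 2*(-2))² = 726*(-5 - 4)² = 726*(-9)² = 726*81 = 58806)
v + m = 58806 + 24314 = 83120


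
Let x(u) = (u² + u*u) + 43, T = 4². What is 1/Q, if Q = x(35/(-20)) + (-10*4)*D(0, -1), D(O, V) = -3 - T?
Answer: 8/6473 ≈ 0.0012359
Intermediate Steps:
T = 16
x(u) = 43 + 2*u² (x(u) = (u² + u²) + 43 = 2*u² + 43 = 43 + 2*u²)
D(O, V) = -19 (D(O, V) = -3 - 1*16 = -3 - 16 = -19)
Q = 6473/8 (Q = (43 + 2*(35/(-20))²) - 10*4*(-19) = (43 + 2*(35*(-1/20))²) - 40*(-19) = (43 + 2*(-7/4)²) + 760 = (43 + 2*(49/16)) + 760 = (43 + 49/8) + 760 = 393/8 + 760 = 6473/8 ≈ 809.13)
1/Q = 1/(6473/8) = 8/6473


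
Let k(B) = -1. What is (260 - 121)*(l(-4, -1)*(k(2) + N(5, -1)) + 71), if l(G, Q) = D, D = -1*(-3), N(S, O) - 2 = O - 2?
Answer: 9035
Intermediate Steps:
N(S, O) = O (N(S, O) = 2 + (O - 2) = 2 + (-2 + O) = O)
D = 3
l(G, Q) = 3
(260 - 121)*(l(-4, -1)*(k(2) + N(5, -1)) + 71) = (260 - 121)*(3*(-1 - 1) + 71) = 139*(3*(-2) + 71) = 139*(-6 + 71) = 139*65 = 9035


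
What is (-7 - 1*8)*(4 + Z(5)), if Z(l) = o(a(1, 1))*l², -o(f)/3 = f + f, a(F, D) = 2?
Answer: 4440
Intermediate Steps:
o(f) = -6*f (o(f) = -3*(f + f) = -6*f)
Z(l) = -12*l² (Z(l) = (-6*2)*l² = -12*l²)
(-7 - 1*8)*(4 + Z(5)) = (-7 - 1*8)*(4 - 12*5²) = (-7 - 8)*(4 - 12*25) = -15*(4 - 300) = -15*(-296) = 4440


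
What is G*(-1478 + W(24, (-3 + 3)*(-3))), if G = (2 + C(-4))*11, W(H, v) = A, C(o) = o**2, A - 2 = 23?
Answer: -287694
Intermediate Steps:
A = 25 (A = 2 + 23 = 25)
W(H, v) = 25
G = 198 (G = (2 + (-4)**2)*11 = (2 + 16)*11 = 18*11 = 198)
G*(-1478 + W(24, (-3 + 3)*(-3))) = 198*(-1478 + 25) = 198*(-1453) = -287694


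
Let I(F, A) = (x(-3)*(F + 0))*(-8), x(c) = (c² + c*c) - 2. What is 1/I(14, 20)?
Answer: -1/1792 ≈ -0.00055804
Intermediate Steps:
x(c) = -2 + 2*c² (x(c) = (c² + c²) - 2 = 2*c² - 2 = -2 + 2*c²)
I(F, A) = -128*F (I(F, A) = ((-2 + 2*(-3)²)*(F + 0))*(-8) = ((-2 + 2*9)*F)*(-8) = ((-2 + 18)*F)*(-8) = (16*F)*(-8) = -128*F)
1/I(14, 20) = 1/(-128*14) = 1/(-1792) = -1/1792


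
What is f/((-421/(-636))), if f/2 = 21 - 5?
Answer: 20352/421 ≈ 48.342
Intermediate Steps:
f = 32 (f = 2*(21 - 5) = 2*16 = 32)
f/((-421/(-636))) = 32/((-421/(-636))) = 32/((-421*(-1/636))) = 32/(421/636) = 32*(636/421) = 20352/421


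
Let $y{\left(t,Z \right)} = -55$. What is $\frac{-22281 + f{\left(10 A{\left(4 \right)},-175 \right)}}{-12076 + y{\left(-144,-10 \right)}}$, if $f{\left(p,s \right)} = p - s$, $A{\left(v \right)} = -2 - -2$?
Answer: $\frac{3158}{1733} \approx 1.8223$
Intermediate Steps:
$A{\left(v \right)} = 0$ ($A{\left(v \right)} = -2 + 2 = 0$)
$\frac{-22281 + f{\left(10 A{\left(4 \right)},-175 \right)}}{-12076 + y{\left(-144,-10 \right)}} = \frac{-22281 + \left(10 \cdot 0 - -175\right)}{-12076 - 55} = \frac{-22281 + \left(0 + 175\right)}{-12131} = \left(-22281 + 175\right) \left(- \frac{1}{12131}\right) = \left(-22106\right) \left(- \frac{1}{12131}\right) = \frac{3158}{1733}$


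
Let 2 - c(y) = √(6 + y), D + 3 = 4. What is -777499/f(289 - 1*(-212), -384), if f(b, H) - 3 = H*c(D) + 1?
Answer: -148502309/112124 - 18659976*√7/28031 ≈ -3085.7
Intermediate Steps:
D = 1 (D = -3 + 4 = 1)
c(y) = 2 - √(6 + y)
f(b, H) = 4 + H*(2 - √7) (f(b, H) = 3 + (H*(2 - √(6 + 1)) + 1) = 3 + (H*(2 - √7) + 1) = 3 + (1 + H*(2 - √7)) = 4 + H*(2 - √7))
-777499/f(289 - 1*(-212), -384) = -777499/(4 - 384*(2 - √7)) = -777499/(4 + (-768 + 384*√7)) = -777499/(-764 + 384*√7)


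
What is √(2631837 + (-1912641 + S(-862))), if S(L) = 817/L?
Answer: √534393568370/862 ≈ 848.05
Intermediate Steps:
√(2631837 + (-1912641 + S(-862))) = √(2631837 + (-1912641 + 817/(-862))) = √(2631837 + (-1912641 + 817*(-1/862))) = √(2631837 + (-1912641 - 817/862)) = √(2631837 - 1648697359/862) = √(619946135/862) = √534393568370/862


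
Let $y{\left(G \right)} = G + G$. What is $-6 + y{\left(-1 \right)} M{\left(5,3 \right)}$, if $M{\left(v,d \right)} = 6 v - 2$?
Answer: $-62$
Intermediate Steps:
$y{\left(G \right)} = 2 G$
$M{\left(v,d \right)} = -2 + 6 v$
$-6 + y{\left(-1 \right)} M{\left(5,3 \right)} = -6 + 2 \left(-1\right) \left(-2 + 6 \cdot 5\right) = -6 - 2 \left(-2 + 30\right) = -6 - 56 = -62$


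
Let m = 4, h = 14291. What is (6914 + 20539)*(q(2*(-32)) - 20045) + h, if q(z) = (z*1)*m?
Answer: -557309062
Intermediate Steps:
q(z) = 4*z (q(z) = (z*1)*4 = z*4 = 4*z)
(6914 + 20539)*(q(2*(-32)) - 20045) + h = (6914 + 20539)*(4*(2*(-32)) - 20045) + 14291 = 27453*(4*(-64) - 20045) + 14291 = 27453*(-256 - 20045) + 14291 = 27453*(-20301) + 14291 = -557323353 + 14291 = -557309062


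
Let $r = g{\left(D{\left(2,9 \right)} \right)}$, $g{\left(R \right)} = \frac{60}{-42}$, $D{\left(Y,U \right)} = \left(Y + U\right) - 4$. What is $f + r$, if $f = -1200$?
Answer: $- \frac{8410}{7} \approx -1201.4$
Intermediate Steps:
$D{\left(Y,U \right)} = -4 + U + Y$ ($D{\left(Y,U \right)} = \left(U + Y\right) - 4 = -4 + U + Y$)
$g{\left(R \right)} = - \frac{10}{7}$ ($g{\left(R \right)} = 60 \left(- \frac{1}{42}\right) = - \frac{10}{7}$)
$r = - \frac{10}{7} \approx -1.4286$
$f + r = -1200 - \frac{10}{7} = - \frac{8410}{7}$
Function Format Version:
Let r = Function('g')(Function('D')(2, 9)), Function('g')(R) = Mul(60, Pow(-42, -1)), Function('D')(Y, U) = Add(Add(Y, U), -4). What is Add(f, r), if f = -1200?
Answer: Rational(-8410, 7) ≈ -1201.4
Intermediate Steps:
Function('D')(Y, U) = Add(-4, U, Y) (Function('D')(Y, U) = Add(Add(U, Y), -4) = Add(-4, U, Y))
Function('g')(R) = Rational(-10, 7) (Function('g')(R) = Mul(60, Rational(-1, 42)) = Rational(-10, 7))
r = Rational(-10, 7) ≈ -1.4286
Add(f, r) = Add(-1200, Rational(-10, 7)) = Rational(-8410, 7)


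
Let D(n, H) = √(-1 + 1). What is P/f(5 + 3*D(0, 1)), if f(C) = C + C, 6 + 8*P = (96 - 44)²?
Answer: 1349/40 ≈ 33.725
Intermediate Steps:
D(n, H) = 0 (D(n, H) = √0 = 0)
P = 1349/4 (P = -¾ + (96 - 44)²/8 = -¾ + (⅛)*52² = -¾ + (⅛)*2704 = -¾ + 338 = 1349/4 ≈ 337.25)
f(C) = 2*C
P/f(5 + 3*D(0, 1)) = 1349/(4*((2*(5 + 3*0)))) = 1349/(4*((2*(5 + 0)))) = 1349/(4*((2*5))) = (1349/4)/10 = (1349/4)*(⅒) = 1349/40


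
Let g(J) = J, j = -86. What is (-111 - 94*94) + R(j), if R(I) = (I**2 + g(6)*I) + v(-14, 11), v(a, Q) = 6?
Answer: -2061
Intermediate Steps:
R(I) = 6 + I**2 + 6*I (R(I) = (I**2 + 6*I) + 6 = 6 + I**2 + 6*I)
(-111 - 94*94) + R(j) = (-111 - 94*94) + (6 + (-86)**2 + 6*(-86)) = (-111 - 8836) + (6 + 7396 - 516) = -8947 + 6886 = -2061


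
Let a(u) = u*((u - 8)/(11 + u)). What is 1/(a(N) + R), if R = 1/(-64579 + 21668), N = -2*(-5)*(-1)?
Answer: 42911/7723979 ≈ 0.0055556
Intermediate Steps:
N = -10 (N = -1*(-10)*(-1) = 10*(-1) = -10)
R = -1/42911 (R = 1/(-42911) = -1/42911 ≈ -2.3304e-5)
a(u) = u*(-8 + u)/(11 + u) (a(u) = u*((-8 + u)/(11 + u)) = u*(-8 + u)/(11 + u))
1/(a(N) + R) = 1/(-10*(-8 - 10)/(11 - 10) - 1/42911) = 1/(-10*(-18)/1 - 1/42911) = 1/(-10*1*(-18) - 1/42911) = 1/(180 - 1/42911) = 1/(7723979/42911) = 42911/7723979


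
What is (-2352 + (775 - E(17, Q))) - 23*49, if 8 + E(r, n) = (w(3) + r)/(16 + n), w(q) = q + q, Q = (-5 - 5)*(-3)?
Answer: -5393/2 ≈ -2696.5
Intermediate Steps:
Q = 30 (Q = -10*(-3) = 30)
w(q) = 2*q
E(r, n) = -8 + (6 + r)/(16 + n) (E(r, n) = -8 + (2*3 + r)/(16 + n) = -8 + (6 + r)/(16 + n))
(-2352 + (775 - E(17, Q))) - 23*49 = (-2352 + (775 - (-122 + 17 - 8*30)/(16 + 30))) - 23*49 = (-2352 + (775 - (-122 + 17 - 240)/46)) - 1127 = (-2352 + (775 - (-345)/46)) - 1127 = (-2352 + (775 - 1*(-15/2))) - 1127 = (-2352 + (775 + 15/2)) - 1127 = (-2352 + 1565/2) - 1127 = -3139/2 - 1127 = -5393/2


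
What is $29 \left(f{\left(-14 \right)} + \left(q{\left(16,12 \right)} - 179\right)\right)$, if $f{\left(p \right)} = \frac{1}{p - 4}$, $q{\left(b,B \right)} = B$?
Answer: $- \frac{87203}{18} \approx -4844.6$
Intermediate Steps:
$f{\left(p \right)} = \frac{1}{-4 + p}$
$29 \left(f{\left(-14 \right)} + \left(q{\left(16,12 \right)} - 179\right)\right) = 29 \left(\frac{1}{-4 - 14} + \left(12 - 179\right)\right) = 29 \left(\frac{1}{-18} - 167\right) = 29 \left(- \frac{1}{18} - 167\right) = 29 \left(- \frac{3007}{18}\right) = - \frac{87203}{18}$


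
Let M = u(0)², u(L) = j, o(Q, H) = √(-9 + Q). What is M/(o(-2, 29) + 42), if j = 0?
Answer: 0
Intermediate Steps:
u(L) = 0
M = 0 (M = 0² = 0)
M/(o(-2, 29) + 42) = 0/(√(-9 - 2) + 42) = 0/(√(-11) + 42) = 0/(I*√11 + 42) = 0/(42 + I*√11) = 0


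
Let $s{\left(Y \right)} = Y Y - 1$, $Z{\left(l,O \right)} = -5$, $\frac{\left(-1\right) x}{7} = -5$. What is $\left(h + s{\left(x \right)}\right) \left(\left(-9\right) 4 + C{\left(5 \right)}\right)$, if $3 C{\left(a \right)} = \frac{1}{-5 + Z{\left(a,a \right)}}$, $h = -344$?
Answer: $- \frac{95128}{3} \approx -31709.0$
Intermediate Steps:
$x = 35$ ($x = \left(-7\right) \left(-5\right) = 35$)
$C{\left(a \right)} = - \frac{1}{30}$ ($C{\left(a \right)} = \frac{1}{3 \left(-5 - 5\right)} = \frac{1}{3 \left(-10\right)} = \frac{1}{3} \left(- \frac{1}{10}\right) = - \frac{1}{30}$)
$s{\left(Y \right)} = -1 + Y^{2}$ ($s{\left(Y \right)} = Y^{2} - 1 = -1 + Y^{2}$)
$\left(h + s{\left(x \right)}\right) \left(\left(-9\right) 4 + C{\left(5 \right)}\right) = \left(-344 - \left(1 - 35^{2}\right)\right) \left(\left(-9\right) 4 - \frac{1}{30}\right) = \left(-344 + \left(-1 + 1225\right)\right) \left(-36 - \frac{1}{30}\right) = \left(-344 + 1224\right) \left(- \frac{1081}{30}\right) = 880 \left(- \frac{1081}{30}\right) = - \frac{95128}{3}$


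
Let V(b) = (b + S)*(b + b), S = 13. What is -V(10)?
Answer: -460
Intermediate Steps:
V(b) = 2*b*(13 + b) (V(b) = (b + 13)*(b + b) = (13 + b)*(2*b) = 2*b*(13 + b))
-V(10) = -2*10*(13 + 10) = -2*10*23 = -1*460 = -460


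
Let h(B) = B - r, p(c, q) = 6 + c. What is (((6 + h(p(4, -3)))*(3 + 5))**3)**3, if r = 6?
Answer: 134217728000000000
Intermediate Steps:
h(B) = -6 + B (h(B) = B - 1*6 = B - 6 = -6 + B)
(((6 + h(p(4, -3)))*(3 + 5))**3)**3 = (((6 + (-6 + (6 + 4)))*(3 + 5))**3)**3 = (((6 + (-6 + 10))*8)**3)**3 = (((6 + 4)*8)**3)**3 = ((10*8)**3)**3 = (80**3)**3 = 512000**3 = 134217728000000000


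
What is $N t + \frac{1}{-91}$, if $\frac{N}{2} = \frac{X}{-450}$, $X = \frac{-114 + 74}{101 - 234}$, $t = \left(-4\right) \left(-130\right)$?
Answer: $- \frac{10987}{15561} \approx -0.70606$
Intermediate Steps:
$t = 520$
$X = \frac{40}{133}$ ($X = - \frac{40}{-133} = \left(-40\right) \left(- \frac{1}{133}\right) = \frac{40}{133} \approx 0.30075$)
$N = - \frac{8}{5985}$ ($N = 2 \frac{40}{133 \left(-450\right)} = 2 \cdot \frac{40}{133} \left(- \frac{1}{450}\right) = 2 \left(- \frac{4}{5985}\right) = - \frac{8}{5985} \approx -0.0013367$)
$N t + \frac{1}{-91} = \left(- \frac{8}{5985}\right) 520 + \frac{1}{-91} = - \frac{832}{1197} - \frac{1}{91} = - \frac{10987}{15561}$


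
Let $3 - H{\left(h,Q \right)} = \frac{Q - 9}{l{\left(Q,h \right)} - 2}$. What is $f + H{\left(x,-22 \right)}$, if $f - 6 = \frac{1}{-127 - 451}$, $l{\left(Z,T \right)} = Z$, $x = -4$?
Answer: $\frac{53453}{6936} \approx 7.7066$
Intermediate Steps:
$H{\left(h,Q \right)} = 3 - \frac{-9 + Q}{-2 + Q}$ ($H{\left(h,Q \right)} = 3 - \frac{Q - 9}{Q - 2} = 3 - \frac{-9 + Q}{-2 + Q}$)
$f = \frac{3467}{578}$ ($f = 6 + \frac{1}{-127 - 451} = 6 + \frac{1}{-578} = 6 - \frac{1}{578} = \frac{3467}{578} \approx 5.9983$)
$f + H{\left(x,-22 \right)} = \frac{3467}{578} + \frac{3 + 2 \left(-22\right)}{-2 - 22} = \frac{3467}{578} + \frac{3 - 44}{-24} = \frac{3467}{578} - - \frac{41}{24} = \frac{3467}{578} + \frac{41}{24} = \frac{53453}{6936}$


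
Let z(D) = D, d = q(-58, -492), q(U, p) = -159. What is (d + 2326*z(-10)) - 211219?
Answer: -234638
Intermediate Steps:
d = -159
(d + 2326*z(-10)) - 211219 = (-159 + 2326*(-10)) - 211219 = (-159 - 23260) - 211219 = -23419 - 211219 = -234638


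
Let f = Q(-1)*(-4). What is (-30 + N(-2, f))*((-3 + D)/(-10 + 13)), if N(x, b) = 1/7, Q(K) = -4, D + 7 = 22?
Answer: -836/7 ≈ -119.43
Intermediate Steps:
D = 15 (D = -7 + 22 = 15)
f = 16 (f = -4*(-4) = 16)
N(x, b) = ⅐
(-30 + N(-2, f))*((-3 + D)/(-10 + 13)) = (-30 + ⅐)*((-3 + 15)/(-10 + 13)) = -2508/(7*3) = -209/7*4 = -836/7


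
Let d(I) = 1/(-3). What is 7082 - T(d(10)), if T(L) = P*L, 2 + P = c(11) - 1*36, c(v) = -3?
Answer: 21205/3 ≈ 7068.3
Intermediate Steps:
d(I) = -⅓
P = -41 (P = -2 + (-3 - 1*36) = -2 + (-3 - 36) = -2 - 39 = -41)
T(L) = -41*L
7082 - T(d(10)) = 7082 - (-41)*(-1)/3 = 7082 - 1*41/3 = 7082 - 41/3 = 21205/3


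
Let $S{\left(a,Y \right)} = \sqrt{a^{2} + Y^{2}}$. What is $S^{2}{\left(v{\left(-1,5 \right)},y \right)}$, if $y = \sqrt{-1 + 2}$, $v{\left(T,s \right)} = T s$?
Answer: $26$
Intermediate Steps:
$y = 1$ ($y = \sqrt{1} = 1$)
$S{\left(a,Y \right)} = \sqrt{Y^{2} + a^{2}}$
$S^{2}{\left(v{\left(-1,5 \right)},y \right)} = \left(\sqrt{1^{2} + \left(\left(-1\right) 5\right)^{2}}\right)^{2} = \left(\sqrt{1 + \left(-5\right)^{2}}\right)^{2} = \left(\sqrt{1 + 25}\right)^{2} = \left(\sqrt{26}\right)^{2} = 26$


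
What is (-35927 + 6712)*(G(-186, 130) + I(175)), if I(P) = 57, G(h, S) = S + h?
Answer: -29215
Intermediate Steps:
(-35927 + 6712)*(G(-186, 130) + I(175)) = (-35927 + 6712)*((130 - 186) + 57) = -29215*(-56 + 57) = -29215*1 = -29215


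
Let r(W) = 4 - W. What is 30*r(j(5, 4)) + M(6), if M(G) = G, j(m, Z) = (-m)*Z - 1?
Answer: 756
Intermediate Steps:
j(m, Z) = -1 - Z*m (j(m, Z) = -Z*m - 1 = -1 - Z*m)
30*r(j(5, 4)) + M(6) = 30*(4 - (-1 - 1*4*5)) + 6 = 30*(4 - (-1 - 20)) + 6 = 30*(4 - 1*(-21)) + 6 = 30*(4 + 21) + 6 = 30*25 + 6 = 750 + 6 = 756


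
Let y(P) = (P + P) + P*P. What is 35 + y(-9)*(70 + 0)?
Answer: 4445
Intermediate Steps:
y(P) = P² + 2*P (y(P) = 2*P + P² = P² + 2*P)
35 + y(-9)*(70 + 0) = 35 + (-9*(2 - 9))*(70 + 0) = 35 - 9*(-7)*70 = 35 + 63*70 = 35 + 4410 = 4445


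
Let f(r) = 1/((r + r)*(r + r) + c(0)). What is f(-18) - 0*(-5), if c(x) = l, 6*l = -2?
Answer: 3/3887 ≈ 0.00077180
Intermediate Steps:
l = -⅓ (l = (⅙)*(-2) = -⅓ ≈ -0.33333)
c(x) = -⅓
f(r) = 1/(-⅓ + 4*r²) (f(r) = 1/((r + r)*(r + r) - ⅓) = 1/((2*r)*(2*r) - ⅓) = 1/(4*r² - ⅓) = 1/(-⅓ + 4*r²))
f(-18) - 0*(-5) = 3/(-1 + 12*(-18)²) - 0*(-5) = 3/(-1 + 12*324) - 1*0 = 3/(-1 + 3888) + 0 = 3/3887 + 0 = 3/3887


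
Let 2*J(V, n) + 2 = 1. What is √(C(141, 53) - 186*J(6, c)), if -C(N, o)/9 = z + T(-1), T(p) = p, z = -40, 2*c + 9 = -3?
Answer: √462 ≈ 21.494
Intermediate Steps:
c = -6 (c = -9/2 + (½)*(-3) = -9/2 - 3/2 = -6)
J(V, n) = -½ (J(V, n) = -1 + (½)*1 = -1 + ½ = -½)
C(N, o) = 369 (C(N, o) = -9*(-40 - 1) = -9*(-41) = 369)
√(C(141, 53) - 186*J(6, c)) = √(369 - 186*(-½)) = √(369 + 93) = √462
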